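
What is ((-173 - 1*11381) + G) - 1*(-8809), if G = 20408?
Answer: 17663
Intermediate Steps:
((-173 - 1*11381) + G) - 1*(-8809) = ((-173 - 1*11381) + 20408) - 1*(-8809) = ((-173 - 11381) + 20408) + 8809 = (-11554 + 20408) + 8809 = 8854 + 8809 = 17663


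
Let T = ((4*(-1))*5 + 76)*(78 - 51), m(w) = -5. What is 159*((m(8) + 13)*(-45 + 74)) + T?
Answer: 38400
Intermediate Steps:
T = 1512 (T = (-4*5 + 76)*27 = (-20 + 76)*27 = 56*27 = 1512)
159*((m(8) + 13)*(-45 + 74)) + T = 159*((-5 + 13)*(-45 + 74)) + 1512 = 159*(8*29) + 1512 = 159*232 + 1512 = 36888 + 1512 = 38400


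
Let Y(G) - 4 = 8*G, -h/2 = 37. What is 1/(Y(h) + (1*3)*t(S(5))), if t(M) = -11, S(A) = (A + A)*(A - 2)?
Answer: -1/621 ≈ -0.0016103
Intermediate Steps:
S(A) = 2*A*(-2 + A) (S(A) = (2*A)*(-2 + A) = 2*A*(-2 + A))
h = -74 (h = -2*37 = -74)
Y(G) = 4 + 8*G
1/(Y(h) + (1*3)*t(S(5))) = 1/((4 + 8*(-74)) + (1*3)*(-11)) = 1/((4 - 592) + 3*(-11)) = 1/(-588 - 33) = 1/(-621) = -1/621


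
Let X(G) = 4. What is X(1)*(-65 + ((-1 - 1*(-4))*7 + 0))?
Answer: -176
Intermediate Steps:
X(1)*(-65 + ((-1 - 1*(-4))*7 + 0)) = 4*(-65 + ((-1 - 1*(-4))*7 + 0)) = 4*(-65 + ((-1 + 4)*7 + 0)) = 4*(-65 + (3*7 + 0)) = 4*(-65 + (21 + 0)) = 4*(-65 + 21) = 4*(-44) = -176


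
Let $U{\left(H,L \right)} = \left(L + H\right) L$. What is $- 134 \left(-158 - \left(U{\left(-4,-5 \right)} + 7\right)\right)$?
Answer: $28140$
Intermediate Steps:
$U{\left(H,L \right)} = L \left(H + L\right)$ ($U{\left(H,L \right)} = \left(H + L\right) L = L \left(H + L\right)$)
$- 134 \left(-158 - \left(U{\left(-4,-5 \right)} + 7\right)\right) = - 134 \left(-158 - \left(- 5 \left(-4 - 5\right) + 7\right)\right) = - 134 \left(-158 - \left(\left(-5\right) \left(-9\right) + 7\right)\right) = - 134 \left(-158 - \left(45 + 7\right)\right) = - 134 \left(-158 - 52\right) = \left(-134\right) \left(-210\right) = 28140$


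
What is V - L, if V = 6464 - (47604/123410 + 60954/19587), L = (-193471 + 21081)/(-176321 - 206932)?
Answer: 997444259605796546/154401881537085 ≈ 6460.1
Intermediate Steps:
L = 172390/383253 (L = -172390/(-383253) = -172390*(-1/383253) = 172390/383253 ≈ 0.44981)
V = 2602755127032/402871945 (V = 6464 - (47604*(1/123410) + 60954*(1/19587)) = 6464 - (23802/61705 + 20318/6529) = 6464 - 1*1409125448/402871945 = 6464 - 1409125448/402871945 = 2602755127032/402871945 ≈ 6460.5)
V - L = 2602755127032/402871945 - 1*172390/383253 = 2602755127032/402871945 - 172390/383253 = 997444259605796546/154401881537085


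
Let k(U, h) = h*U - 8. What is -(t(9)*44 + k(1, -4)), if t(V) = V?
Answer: -384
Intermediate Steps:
k(U, h) = -8 + U*h (k(U, h) = U*h - 8 = -8 + U*h)
-(t(9)*44 + k(1, -4)) = -(9*44 + (-8 + 1*(-4))) = -(396 + (-8 - 4)) = -(396 - 12) = -1*384 = -384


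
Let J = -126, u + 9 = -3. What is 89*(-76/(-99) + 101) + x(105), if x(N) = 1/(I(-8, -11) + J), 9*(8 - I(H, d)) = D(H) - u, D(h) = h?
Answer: 955854659/105534 ≈ 9057.3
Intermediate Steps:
u = -12 (u = -9 - 3 = -12)
I(H, d) = 20/3 - H/9 (I(H, d) = 8 - (H - 1*(-12))/9 = 8 - (H + 12)/9 = 8 - (12 + H)/9 = 8 + (-4/3 - H/9) = 20/3 - H/9)
x(N) = -9/1066 (x(N) = 1/((20/3 - 1/9*(-8)) - 126) = 1/((20/3 + 8/9) - 126) = 1/(68/9 - 126) = 1/(-1066/9) = -9/1066)
89*(-76/(-99) + 101) + x(105) = 89*(-76/(-99) + 101) - 9/1066 = 89*(-76*(-1/99) + 101) - 9/1066 = 89*(76/99 + 101) - 9/1066 = 89*(10075/99) - 9/1066 = 896675/99 - 9/1066 = 955854659/105534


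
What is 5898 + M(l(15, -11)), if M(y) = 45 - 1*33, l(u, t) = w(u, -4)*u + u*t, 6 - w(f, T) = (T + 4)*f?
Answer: 5910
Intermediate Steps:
w(f, T) = 6 - f*(4 + T) (w(f, T) = 6 - (T + 4)*f = 6 - (4 + T)*f = 6 - f*(4 + T))
l(u, t) = 6*u + t*u (l(u, t) = (6 - 4*u - 1*(-4)*u)*u + u*t = (6 - 4*u + 4*u)*u + t*u = 6*u + t*u)
M(y) = 12 (M(y) = 45 - 33 = 12)
5898 + M(l(15, -11)) = 5898 + 12 = 5910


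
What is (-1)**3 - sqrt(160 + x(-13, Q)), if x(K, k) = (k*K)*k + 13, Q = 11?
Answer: -1 - 10*I*sqrt(14) ≈ -1.0 - 37.417*I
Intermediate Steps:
x(K, k) = 13 + K*k**2 (x(K, k) = (K*k)*k + 13 = K*k**2 + 13 = 13 + K*k**2)
(-1)**3 - sqrt(160 + x(-13, Q)) = (-1)**3 - sqrt(160 + (13 - 13*11**2)) = -1 - sqrt(160 + (13 - 13*121)) = -1 - sqrt(160 + (13 - 1573)) = -1 - sqrt(160 - 1560) = -1 - sqrt(-1400) = -1 - 10*I*sqrt(14)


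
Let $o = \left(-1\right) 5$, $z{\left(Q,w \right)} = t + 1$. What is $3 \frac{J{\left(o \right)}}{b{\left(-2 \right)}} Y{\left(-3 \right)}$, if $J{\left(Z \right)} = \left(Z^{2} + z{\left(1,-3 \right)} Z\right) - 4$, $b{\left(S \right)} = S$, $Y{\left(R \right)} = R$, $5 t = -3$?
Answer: $\frac{171}{2} \approx 85.5$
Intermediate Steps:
$t = - \frac{3}{5}$ ($t = \frac{1}{5} \left(-3\right) = - \frac{3}{5} \approx -0.6$)
$z{\left(Q,w \right)} = \frac{2}{5}$ ($z{\left(Q,w \right)} = - \frac{3}{5} + 1 = \frac{2}{5}$)
$o = -5$
$J{\left(Z \right)} = -4 + Z^{2} + \frac{2 Z}{5}$ ($J{\left(Z \right)} = \left(Z^{2} + \frac{2 Z}{5}\right) - 4 = -4 + Z^{2} + \frac{2 Z}{5}$)
$3 \frac{J{\left(o \right)}}{b{\left(-2 \right)}} Y{\left(-3 \right)} = 3 \frac{-4 + \left(-5\right)^{2} + \frac{2}{5} \left(-5\right)}{-2} \left(-3\right) = 3 \left(-4 + 25 - 2\right) \left(- \frac{1}{2}\right) \left(-3\right) = 3 \cdot 19 \left(- \frac{1}{2}\right) \left(-3\right) = 3 \left(- \frac{19}{2}\right) \left(-3\right) = \left(- \frac{57}{2}\right) \left(-3\right) = \frac{171}{2}$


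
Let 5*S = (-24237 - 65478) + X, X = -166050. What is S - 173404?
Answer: -224557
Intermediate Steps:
S = -51153 (S = ((-24237 - 65478) - 166050)/5 = (-89715 - 166050)/5 = (⅕)*(-255765) = -51153)
S - 173404 = -51153 - 173404 = -224557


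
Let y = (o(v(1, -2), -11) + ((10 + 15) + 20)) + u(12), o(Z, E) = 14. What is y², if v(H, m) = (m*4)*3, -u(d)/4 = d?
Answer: 121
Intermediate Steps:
u(d) = -4*d
v(H, m) = 12*m (v(H, m) = (4*m)*3 = 12*m)
y = 11 (y = (14 + ((10 + 15) + 20)) - 4*12 = (14 + (25 + 20)) - 48 = (14 + 45) - 48 = 59 - 48 = 11)
y² = 11² = 121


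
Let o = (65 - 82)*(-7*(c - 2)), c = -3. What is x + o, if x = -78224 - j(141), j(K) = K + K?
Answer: -79101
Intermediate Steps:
j(K) = 2*K
o = -595 (o = (65 - 82)*(-7*(-3 - 2)) = -(-119)*(-5) = -17*35 = -595)
x = -78506 (x = -78224 - 2*141 = -78224 - 1*282 = -78224 - 282 = -78506)
x + o = -78506 - 595 = -79101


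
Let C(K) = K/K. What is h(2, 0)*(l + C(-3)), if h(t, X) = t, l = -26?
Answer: -50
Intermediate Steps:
C(K) = 1
h(2, 0)*(l + C(-3)) = 2*(-26 + 1) = 2*(-25) = -50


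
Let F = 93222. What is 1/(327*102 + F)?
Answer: 1/126576 ≈ 7.9004e-6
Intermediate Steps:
1/(327*102 + F) = 1/(327*102 + 93222) = 1/(33354 + 93222) = 1/126576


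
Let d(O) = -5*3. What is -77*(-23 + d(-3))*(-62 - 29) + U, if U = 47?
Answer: -266219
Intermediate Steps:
d(O) = -15
-77*(-23 + d(-3))*(-62 - 29) + U = -77*(-23 - 15)*(-62 - 29) + 47 = -(-2926)*(-91) + 47 = -77*3458 + 47 = -266266 + 47 = -266219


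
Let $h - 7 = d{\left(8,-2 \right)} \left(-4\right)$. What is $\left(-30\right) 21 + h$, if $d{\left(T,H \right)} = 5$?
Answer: $-643$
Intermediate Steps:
$h = -13$ ($h = 7 + 5 \left(-4\right) = 7 - 20 = -13$)
$\left(-30\right) 21 + h = \left(-30\right) 21 - 13 = -630 - 13 = -643$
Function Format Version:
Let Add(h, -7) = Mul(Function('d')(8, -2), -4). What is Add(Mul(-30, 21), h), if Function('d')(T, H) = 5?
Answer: -643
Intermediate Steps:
h = -13 (h = Add(7, Mul(5, -4)) = Add(7, -20) = -13)
Add(Mul(-30, 21), h) = Add(Mul(-30, 21), -13) = Add(-630, -13) = -643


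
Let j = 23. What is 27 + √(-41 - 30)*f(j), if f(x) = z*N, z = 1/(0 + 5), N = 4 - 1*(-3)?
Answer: 27 + 7*I*√71/5 ≈ 27.0 + 11.797*I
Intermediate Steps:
N = 7 (N = 4 + 3 = 7)
z = ⅕ (z = 1/5 = ⅕ ≈ 0.20000)
f(x) = 7/5 (f(x) = (⅕)*7 = 7/5)
27 + √(-41 - 30)*f(j) = 27 + √(-41 - 30)*(7/5) = 27 + √(-71)*(7/5) = 27 + (I*√71)*(7/5) = 27 + 7*I*√71/5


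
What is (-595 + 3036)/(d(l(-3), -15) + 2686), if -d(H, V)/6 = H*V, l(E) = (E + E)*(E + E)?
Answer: 2441/5926 ≈ 0.41191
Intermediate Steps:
l(E) = 4*E² (l(E) = (2*E)*(2*E) = 4*E²)
d(H, V) = -6*H*V
(-595 + 3036)/(d(l(-3), -15) + 2686) = (-595 + 3036)/(-6*4*(-3)²*(-15) + 2686) = 2441/(-6*4*9*(-15) + 2686) = 2441/(-6*36*(-15) + 2686) = 2441/(3240 + 2686) = 2441/5926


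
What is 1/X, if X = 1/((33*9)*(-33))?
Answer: -9801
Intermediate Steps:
X = -1/9801 (X = 1/(297*(-33)) = 1/(-9801) = -1/9801 ≈ -0.00010203)
1/X = 1/(-1/9801) = -9801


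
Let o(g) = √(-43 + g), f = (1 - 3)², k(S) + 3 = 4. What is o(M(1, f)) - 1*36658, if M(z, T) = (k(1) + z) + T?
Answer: -36658 + I*√37 ≈ -36658.0 + 6.0828*I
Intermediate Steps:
k(S) = 1 (k(S) = -3 + 4 = 1)
f = 4 (f = (-2)² = 4)
M(z, T) = 1 + T + z (M(z, T) = (1 + z) + T = 1 + T + z)
o(M(1, f)) - 1*36658 = √(-43 + (1 + 4 + 1)) - 1*36658 = √(-43 + 6) - 36658 = √(-37) - 36658 = I*√37 - 36658 = -36658 + I*√37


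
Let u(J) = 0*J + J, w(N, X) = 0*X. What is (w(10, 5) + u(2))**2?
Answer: 4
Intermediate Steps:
w(N, X) = 0
u(J) = J (u(J) = 0 + J = J)
(w(10, 5) + u(2))**2 = (0 + 2)**2 = 2**2 = 4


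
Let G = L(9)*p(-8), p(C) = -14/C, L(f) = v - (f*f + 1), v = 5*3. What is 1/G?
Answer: -4/469 ≈ -0.0085288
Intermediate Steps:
v = 15
L(f) = 14 - f² (L(f) = 15 - (f*f + 1) = 15 - (f² + 1) = 15 - (1 + f²) = 15 + (-1 - f²) = 14 - f²)
G = -469/4 (G = (14 - 1*9²)*(-14/(-8)) = (14 - 1*81)*(-14*(-⅛)) = (14 - 81)*(7/4) = -67*7/4 = -469/4 ≈ -117.25)
1/G = 1/(-469/4) = -4/469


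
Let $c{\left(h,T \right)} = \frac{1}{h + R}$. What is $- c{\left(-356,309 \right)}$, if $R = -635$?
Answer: $\frac{1}{991} \approx 0.0010091$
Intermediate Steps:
$c{\left(h,T \right)} = \frac{1}{-635 + h}$ ($c{\left(h,T \right)} = \frac{1}{h - 635} = \frac{1}{-635 + h}$)
$- c{\left(-356,309 \right)} = - \frac{1}{-635 - 356} = - \frac{1}{-991} = \left(-1\right) \left(- \frac{1}{991}\right) = \frac{1}{991}$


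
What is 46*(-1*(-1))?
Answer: 46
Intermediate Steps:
46*(-1*(-1)) = 46*1 = 46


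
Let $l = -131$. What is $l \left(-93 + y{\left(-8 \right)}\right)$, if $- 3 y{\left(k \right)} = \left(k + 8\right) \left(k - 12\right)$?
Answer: $12183$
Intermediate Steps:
$y{\left(k \right)} = - \frac{\left(-12 + k\right) \left(8 + k\right)}{3}$ ($y{\left(k \right)} = - \frac{\left(k + 8\right) \left(k - 12\right)}{3} = - \frac{\left(8 + k\right) \left(-12 + k\right)}{3} = - \frac{\left(-12 + k\right) \left(8 + k\right)}{3}$)
$l \left(-93 + y{\left(-8 \right)}\right) = - 131 \left(-93 + \left(32 - \frac{\left(-8\right)^{2}}{3} + \frac{4}{3} \left(-8\right)\right)\right) = - 131 \left(-93 - 0\right) = - 131 \left(-93 + 0\right) = \left(-131\right) \left(-93\right) = 12183$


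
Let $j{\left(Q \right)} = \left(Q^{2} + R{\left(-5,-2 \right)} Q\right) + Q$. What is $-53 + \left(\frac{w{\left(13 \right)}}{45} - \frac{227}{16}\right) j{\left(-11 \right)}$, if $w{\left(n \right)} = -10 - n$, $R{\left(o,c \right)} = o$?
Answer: $- \frac{118957}{48} \approx -2478.3$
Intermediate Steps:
$j{\left(Q \right)} = Q^{2} - 4 Q$ ($j{\left(Q \right)} = \left(Q^{2} - 5 Q\right) + Q = Q^{2} - 4 Q$)
$-53 + \left(\frac{w{\left(13 \right)}}{45} - \frac{227}{16}\right) j{\left(-11 \right)} = -53 + \left(\frac{-10 - 13}{45} - \frac{227}{16}\right) \left(- 11 \left(-4 - 11\right)\right) = -53 + \left(\left(-10 - 13\right) \frac{1}{45} - \frac{227}{16}\right) \left(\left(-11\right) \left(-15\right)\right) = -53 + \left(\left(-23\right) \frac{1}{45} - \frac{227}{16}\right) 165 = -53 + \left(- \frac{23}{45} - \frac{227}{16}\right) 165 = -53 - \frac{116413}{48} = - \frac{118957}{48}$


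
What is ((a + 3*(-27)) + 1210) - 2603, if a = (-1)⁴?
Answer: -1473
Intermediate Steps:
a = 1
((a + 3*(-27)) + 1210) - 2603 = ((1 + 3*(-27)) + 1210) - 2603 = ((1 - 81) + 1210) - 2603 = (-80 + 1210) - 2603 = 1130 - 2603 = -1473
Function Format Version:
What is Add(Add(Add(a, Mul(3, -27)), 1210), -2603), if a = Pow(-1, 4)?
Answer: -1473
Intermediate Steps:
a = 1
Add(Add(Add(a, Mul(3, -27)), 1210), -2603) = Add(Add(Add(1, Mul(3, -27)), 1210), -2603) = Add(Add(Add(1, -81), 1210), -2603) = Add(Add(-80, 1210), -2603) = Add(1130, -2603) = -1473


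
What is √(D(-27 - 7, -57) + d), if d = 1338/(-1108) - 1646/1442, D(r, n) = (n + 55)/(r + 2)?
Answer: I*√1459254429087/798868 ≈ 1.5121*I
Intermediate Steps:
D(r, n) = (55 + n)/(2 + r)
d = -938291/399434 (d = 1338*(-1/1108) - 1646*1/1442 = -669/554 - 823/721 = -938291/399434 ≈ -2.3491)
√(D(-27 - 7, -57) + d) = √((55 - 57)/(2 + (-27 - 7)) - 938291/399434) = √(-2/(2 - 34) - 938291/399434) = √(-2/(-32) - 938291/399434) = √(-1/32*(-2) - 938291/399434) = √(1/16 - 938291/399434) = √(-7306611/3195472) = I*√1459254429087/798868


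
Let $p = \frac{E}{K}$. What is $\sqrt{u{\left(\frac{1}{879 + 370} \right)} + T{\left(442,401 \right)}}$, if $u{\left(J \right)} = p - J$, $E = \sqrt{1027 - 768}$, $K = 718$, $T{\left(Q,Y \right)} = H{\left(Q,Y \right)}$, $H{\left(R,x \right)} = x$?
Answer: $\frac{\sqrt{322490756275648 + 1120080718 \sqrt{259}}}{896782} \approx 20.026$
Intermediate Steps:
$T{\left(Q,Y \right)} = Y$
$E = \sqrt{259} \approx 16.093$
$p = \frac{\sqrt{259}}{718} \approx 0.022414$
$u{\left(J \right)} = - J + \frac{\sqrt{259}}{718}$ ($u{\left(J \right)} = \frac{\sqrt{259}}{718} - J = - J + \frac{\sqrt{259}}{718}$)
$\sqrt{u{\left(\frac{1}{879 + 370} \right)} + T{\left(442,401 \right)}} = \sqrt{\left(- \frac{1}{879 + 370} + \frac{\sqrt{259}}{718}\right) + 401} = \sqrt{\left(- \frac{1}{1249} + \frac{\sqrt{259}}{718}\right) + 401} = \sqrt{\frac{500848}{1249} + \frac{\sqrt{259}}{718}}$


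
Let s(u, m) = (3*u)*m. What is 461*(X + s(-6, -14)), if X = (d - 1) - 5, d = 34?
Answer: 129080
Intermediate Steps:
s(u, m) = 3*m*u
X = 28 (X = (34 - 1) - 5 = 33 - 5 = 28)
461*(X + s(-6, -14)) = 461*(28 + 3*(-14)*(-6)) = 461*(28 + 252) = 461*280 = 129080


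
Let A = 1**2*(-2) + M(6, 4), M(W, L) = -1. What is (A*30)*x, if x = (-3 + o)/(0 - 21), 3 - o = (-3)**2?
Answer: -270/7 ≈ -38.571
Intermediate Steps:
o = -6 (o = 3 - 1*(-3)**2 = 3 - 1*9 = 3 - 9 = -6)
x = 3/7 (x = (-3 - 6)/(0 - 21) = -9/(-21) = -9*(-1/21) = 3/7 ≈ 0.42857)
A = -3 (A = 1**2*(-2) - 1 = 1*(-2) - 1 = -2 - 1 = -3)
(A*30)*x = -3*30*(3/7) = -90*3/7 = -270/7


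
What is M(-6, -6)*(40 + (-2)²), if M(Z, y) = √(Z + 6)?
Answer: 0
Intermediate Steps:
M(Z, y) = √(6 + Z)
M(-6, -6)*(40 + (-2)²) = √(6 - 6)*(40 + (-2)²) = √0*(40 + 4) = 0*44 = 0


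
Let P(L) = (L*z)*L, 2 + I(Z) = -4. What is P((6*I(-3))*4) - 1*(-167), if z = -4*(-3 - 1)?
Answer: 331943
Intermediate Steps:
I(Z) = -6 (I(Z) = -2 - 4 = -6)
z = 16 (z = -4*(-4) = 16)
P(L) = 16*L² (P(L) = (L*16)*L = (16*L)*L = 16*L²)
P((6*I(-3))*4) - 1*(-167) = 16*((6*(-6))*4)² - 1*(-167) = 16*(-36*4)² + 167 = 16*(-144)² + 167 = 16*20736 + 167 = 331776 + 167 = 331943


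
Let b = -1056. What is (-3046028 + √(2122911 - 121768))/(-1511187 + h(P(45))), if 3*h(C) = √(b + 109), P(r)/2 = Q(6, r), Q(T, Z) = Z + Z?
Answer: (3046028 - √2001143)/(1511187 - I*√947/3) ≈ 2.0147 + 1.3676e-5*I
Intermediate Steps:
Q(T, Z) = 2*Z
P(r) = 4*r (P(r) = 2*(2*r) = 4*r)
h(C) = I*√947/3 (h(C) = √(-1056 + 109)/3 = √(-947)/3 = (I*√947)/3 = I*√947/3)
(-3046028 + √(2122911 - 121768))/(-1511187 + h(P(45))) = (-3046028 + √(2122911 - 121768))/(-1511187 + I*√947/3) = (-3046028 + √2001143)/(-1511187 + I*√947/3)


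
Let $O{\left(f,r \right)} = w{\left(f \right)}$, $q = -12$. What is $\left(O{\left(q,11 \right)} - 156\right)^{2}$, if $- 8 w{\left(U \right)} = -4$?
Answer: $\frac{96721}{4} \approx 24180.0$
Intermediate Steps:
$w{\left(U \right)} = \frac{1}{2}$ ($w{\left(U \right)} = \left(- \frac{1}{8}\right) \left(-4\right) = \frac{1}{2}$)
$O{\left(f,r \right)} = \frac{1}{2}$
$\left(O{\left(q,11 \right)} - 156\right)^{2} = \left(\frac{1}{2} - 156\right)^{2} = \left(- \frac{311}{2}\right)^{2} = \frac{96721}{4}$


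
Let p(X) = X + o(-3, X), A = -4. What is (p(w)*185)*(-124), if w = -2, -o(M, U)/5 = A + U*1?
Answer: -642320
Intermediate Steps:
o(M, U) = 20 - 5*U (o(M, U) = -5*(-4 + U*1) = -5*(-4 + U) = 20 - 5*U)
p(X) = 20 - 4*X (p(X) = X + (20 - 5*X) = 20 - 4*X)
(p(w)*185)*(-124) = ((20 - 4*(-2))*185)*(-124) = ((20 + 8)*185)*(-124) = (28*185)*(-124) = 5180*(-124) = -642320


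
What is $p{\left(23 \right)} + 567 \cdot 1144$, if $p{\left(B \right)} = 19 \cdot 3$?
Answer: $648705$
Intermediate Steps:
$p{\left(B \right)} = 57$
$p{\left(23 \right)} + 567 \cdot 1144 = 57 + 567 \cdot 1144 = 57 + 648648 = 648705$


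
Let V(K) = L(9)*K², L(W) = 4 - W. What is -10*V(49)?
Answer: 120050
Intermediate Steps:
V(K) = -5*K² (V(K) = (4 - 1*9)*K² = (4 - 9)*K² = -5*K²)
-10*V(49) = -(-50)*49² = -(-50)*2401 = -10*(-12005) = 120050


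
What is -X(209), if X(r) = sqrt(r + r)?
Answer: -sqrt(418) ≈ -20.445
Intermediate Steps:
X(r) = sqrt(2)*sqrt(r) (X(r) = sqrt(2*r) = sqrt(2)*sqrt(r))
-X(209) = -sqrt(2)*sqrt(209) = -sqrt(418)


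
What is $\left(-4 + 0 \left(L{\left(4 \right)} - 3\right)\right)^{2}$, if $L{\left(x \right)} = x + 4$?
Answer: $16$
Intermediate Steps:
$L{\left(x \right)} = 4 + x$
$\left(-4 + 0 \left(L{\left(4 \right)} - 3\right)\right)^{2} = \left(-4 + 0 \left(\left(4 + 4\right) - 3\right)\right)^{2} = \left(-4 + 0 \left(8 - 3\right)\right)^{2} = \left(-4 + 0 \cdot 5\right)^{2} = \left(-4 + 0\right)^{2} = \left(-4\right)^{2} = 16$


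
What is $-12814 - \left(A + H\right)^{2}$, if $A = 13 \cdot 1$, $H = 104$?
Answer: $-26503$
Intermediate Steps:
$A = 13$
$-12814 - \left(A + H\right)^{2} = -12814 - \left(13 + 104\right)^{2} = -12814 - 117^{2} = -12814 - 13689 = -26503$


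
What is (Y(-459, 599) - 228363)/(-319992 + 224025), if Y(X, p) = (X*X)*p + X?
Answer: -41989699/31989 ≈ -1312.6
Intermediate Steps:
Y(X, p) = X + p*X² (Y(X, p) = X²*p + X = p*X² + X = X + p*X²)
(Y(-459, 599) - 228363)/(-319992 + 224025) = (-459*(1 - 459*599) - 228363)/(-319992 + 224025) = (-459*(1 - 274941) - 228363)/(-95967) = (-459*(-274940) - 228363)*(-1/95967) = (126197460 - 228363)*(-1/95967) = 125969097*(-1/95967) = -41989699/31989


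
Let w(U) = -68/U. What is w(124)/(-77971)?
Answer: 17/2417101 ≈ 7.0332e-6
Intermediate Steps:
w(124)/(-77971) = -68/124/(-77971) = -68*1/124*(-1/77971) = -17/31*(-1/77971) = 17/2417101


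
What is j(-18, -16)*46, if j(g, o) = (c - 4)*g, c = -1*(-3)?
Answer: 828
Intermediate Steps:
c = 3
j(g, o) = -g (j(g, o) = (3 - 4)*g = -g)
j(-18, -16)*46 = -1*(-18)*46 = 18*46 = 828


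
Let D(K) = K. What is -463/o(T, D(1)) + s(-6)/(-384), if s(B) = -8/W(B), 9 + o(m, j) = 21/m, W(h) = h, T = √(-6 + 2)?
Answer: 533291/24480 - 6482*I/255 ≈ 21.785 - 25.42*I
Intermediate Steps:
T = 2*I (T = √(-4) = 2*I ≈ 2.0*I)
o(m, j) = -9 + 21/m
s(B) = -8/B
-463/o(T, D(1)) + s(-6)/(-384) = -463/(-9 + 21/((2*I))) - 8/(-6)/(-384) = -463/(-9 + 21*(-I/2)) - 8*(-⅙)*(-1/384) = -463*4*(-9 + 21*I/2)/765 + (4/3)*(-1/384) = -1852*(-9 + 21*I/2)/765 - 1/288 = -1/288 - 1852*(-9 + 21*I/2)/765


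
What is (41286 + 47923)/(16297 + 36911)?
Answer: 89209/53208 ≈ 1.6766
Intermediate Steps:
(41286 + 47923)/(16297 + 36911) = 89209/53208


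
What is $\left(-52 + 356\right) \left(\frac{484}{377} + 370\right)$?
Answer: $\frac{42552096}{377} \approx 1.1287 \cdot 10^{5}$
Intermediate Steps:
$\left(-52 + 356\right) \left(\frac{484}{377} + 370\right) = 304 \left(484 \cdot \frac{1}{377} + 370\right) = 304 \left(\frac{484}{377} + 370\right) = 304 \cdot \frac{139974}{377} = \frac{42552096}{377}$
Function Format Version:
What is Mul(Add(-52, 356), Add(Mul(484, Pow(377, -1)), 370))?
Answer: Rational(42552096, 377) ≈ 1.1287e+5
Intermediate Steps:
Mul(Add(-52, 356), Add(Mul(484, Pow(377, -1)), 370)) = Mul(304, Add(Mul(484, Rational(1, 377)), 370)) = Mul(304, Add(Rational(484, 377), 370)) = Mul(304, Rational(139974, 377)) = Rational(42552096, 377)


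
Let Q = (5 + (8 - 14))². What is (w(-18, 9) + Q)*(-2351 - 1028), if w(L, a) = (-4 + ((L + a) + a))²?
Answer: -57443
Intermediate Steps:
Q = 1 (Q = (5 - 6)² = (-1)² = 1)
w(L, a) = (-4 + L + 2*a)² (w(L, a) = (-4 + (L + 2*a))² = (-4 + L + 2*a)²)
(w(-18, 9) + Q)*(-2351 - 1028) = ((-4 - 18 + 2*9)² + 1)*(-2351 - 1028) = ((-4 - 18 + 18)² + 1)*(-3379) = ((-4)² + 1)*(-3379) = (16 + 1)*(-3379) = 17*(-3379) = -57443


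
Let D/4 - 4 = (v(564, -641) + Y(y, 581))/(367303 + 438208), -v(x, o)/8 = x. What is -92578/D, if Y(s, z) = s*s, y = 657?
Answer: -37286298679/7298362 ≈ -5108.9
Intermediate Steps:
v(x, o) = -8*x
Y(s, z) = s**2
D = 14596724/805511 (D = 16 + 4*((-8*564 + 657**2)/(367303 + 438208)) = 16 + 4*((-4512 + 431649)/805511) = 16 + 4*(427137*(1/805511)) = 16 + 4*(427137/805511) = 16 + 1708548/805511 = 14596724/805511 ≈ 18.121)
-92578/D = -92578/14596724/805511 = -92578*805511/14596724 = -37286298679/7298362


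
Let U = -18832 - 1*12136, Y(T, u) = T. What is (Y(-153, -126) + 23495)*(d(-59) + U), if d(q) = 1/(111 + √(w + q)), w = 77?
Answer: -2964427721002/4101 - 23342*√2/4101 ≈ -7.2285e+8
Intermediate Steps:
U = -30968 (U = -18832 - 12136 = -30968)
d(q) = 1/(111 + √(77 + q))
(Y(-153, -126) + 23495)*(d(-59) + U) = (-153 + 23495)*(1/(111 + √(77 - 59)) - 30968) = 23342*(1/(111 + √18) - 30968) = 23342*(1/(111 + 3*√2) - 30968) = 23342*(-30968 + 1/(111 + 3*√2)) = -722855056 + 23342/(111 + 3*√2)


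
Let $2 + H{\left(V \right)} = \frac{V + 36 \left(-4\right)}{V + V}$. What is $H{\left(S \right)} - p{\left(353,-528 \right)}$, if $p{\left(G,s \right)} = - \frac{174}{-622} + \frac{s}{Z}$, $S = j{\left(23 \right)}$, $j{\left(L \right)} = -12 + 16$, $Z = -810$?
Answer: $- \frac{1715641}{83970} \approx -20.432$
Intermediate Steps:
$j{\left(L \right)} = 4$
$S = 4$
$H{\left(V \right)} = -2 + \frac{-144 + V}{2 V}$ ($H{\left(V \right)} = -2 + \frac{V + 36 \left(-4\right)}{V + V} = -2 + \frac{V - 144}{2 V} = -2 + \left(-144 + V\right) \frac{1}{2 V} = -2 + \frac{-144 + V}{2 V}$)
$p{\left(G,s \right)} = \frac{87}{311} - \frac{s}{810}$ ($p{\left(G,s \right)} = - \frac{174}{-622} + \frac{s}{-810} = \left(-174\right) \left(- \frac{1}{622}\right) + s \left(- \frac{1}{810}\right) = \frac{87}{311} - \frac{s}{810}$)
$H{\left(S \right)} - p{\left(353,-528 \right)} = \left(- \frac{3}{2} - \frac{72}{4}\right) - \left(\frac{87}{311} - - \frac{88}{135}\right) = \left(- \frac{3}{2} - 18\right) - \left(\frac{87}{311} + \frac{88}{135}\right) = \left(- \frac{3}{2} - 18\right) - \frac{39113}{41985} = - \frac{39}{2} - \frac{39113}{41985} = - \frac{1715641}{83970}$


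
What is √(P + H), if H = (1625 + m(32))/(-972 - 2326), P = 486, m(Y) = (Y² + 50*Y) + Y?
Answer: √5272008006/3298 ≈ 22.016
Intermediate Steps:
m(Y) = Y² + 51*Y
H = -4281/3298 (H = (1625 + 32*(51 + 32))/(-972 - 2326) = (1625 + 32*83)/(-3298) = (1625 + 2656)*(-1/3298) = 4281*(-1/3298) = -4281/3298 ≈ -1.2981)
√(P + H) = √(486 - 4281/3298) = √(1598547/3298) = √5272008006/3298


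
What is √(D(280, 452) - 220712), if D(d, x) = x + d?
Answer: 2*I*√54995 ≈ 469.02*I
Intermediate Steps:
D(d, x) = d + x
√(D(280, 452) - 220712) = √((280 + 452) - 220712) = √(732 - 220712) = √(-219980) = 2*I*√54995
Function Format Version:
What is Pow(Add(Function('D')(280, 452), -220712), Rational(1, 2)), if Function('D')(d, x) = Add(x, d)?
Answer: Mul(2, I, Pow(54995, Rational(1, 2))) ≈ Mul(469.02, I)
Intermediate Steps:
Function('D')(d, x) = Add(d, x)
Pow(Add(Function('D')(280, 452), -220712), Rational(1, 2)) = Pow(Add(Add(280, 452), -220712), Rational(1, 2)) = Pow(Add(732, -220712), Rational(1, 2)) = Pow(-219980, Rational(1, 2)) = Mul(2, I, Pow(54995, Rational(1, 2)))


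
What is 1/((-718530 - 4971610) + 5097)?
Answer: -1/5685043 ≈ -1.7590e-7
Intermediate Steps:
1/((-718530 - 4971610) + 5097) = 1/(-5690140 + 5097) = 1/(-5685043) = -1/5685043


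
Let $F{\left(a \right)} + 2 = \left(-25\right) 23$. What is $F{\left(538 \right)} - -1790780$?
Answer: $1790203$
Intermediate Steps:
$F{\left(a \right)} = -577$ ($F{\left(a \right)} = -2 - 575 = -577$)
$F{\left(538 \right)} - -1790780 = -577 - -1790780 = -577 + 1790780 = 1790203$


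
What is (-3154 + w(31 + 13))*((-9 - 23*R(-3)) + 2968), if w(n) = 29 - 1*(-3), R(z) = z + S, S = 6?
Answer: -9022580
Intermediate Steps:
R(z) = 6 + z (R(z) = z + 6 = 6 + z)
w(n) = 32 (w(n) = 29 + 3 = 32)
(-3154 + w(31 + 13))*((-9 - 23*R(-3)) + 2968) = (-3154 + 32)*((-9 - 23*(6 - 3)) + 2968) = -3122*((-9 - 23*3) + 2968) = -3122*((-9 - 69) + 2968) = -3122*(-78 + 2968) = -3122*2890 = -9022580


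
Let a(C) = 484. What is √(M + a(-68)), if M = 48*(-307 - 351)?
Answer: 10*I*√311 ≈ 176.35*I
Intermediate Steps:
M = -31584 (M = 48*(-658) = -31584)
√(M + a(-68)) = √(-31584 + 484) = √(-31100) = 10*I*√311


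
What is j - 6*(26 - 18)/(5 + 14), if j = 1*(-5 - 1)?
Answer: -162/19 ≈ -8.5263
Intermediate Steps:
j = -6 (j = 1*(-6) = -6)
j - 6*(26 - 18)/(5 + 14) = -6 - 6*(26 - 18)/(5 + 14) = -6 - 48/19 = -162/19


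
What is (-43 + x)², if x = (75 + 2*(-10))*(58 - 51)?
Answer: 116964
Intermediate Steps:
x = 385 (x = (75 - 20)*7 = 55*7 = 385)
(-43 + x)² = (-43 + 385)² = 342² = 116964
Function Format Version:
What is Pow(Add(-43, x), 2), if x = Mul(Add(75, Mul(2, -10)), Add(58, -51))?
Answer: 116964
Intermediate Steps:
x = 385 (x = Mul(Add(75, -20), 7) = Mul(55, 7) = 385)
Pow(Add(-43, x), 2) = Pow(Add(-43, 385), 2) = Pow(342, 2) = 116964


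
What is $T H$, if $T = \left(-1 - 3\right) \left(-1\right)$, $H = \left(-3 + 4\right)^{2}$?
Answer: $4$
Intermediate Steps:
$H = 1$ ($H = 1^{2} = 1$)
$T = 4$ ($T = \left(-4\right) \left(-1\right) = 4$)
$T H = 4 \cdot 1 = 4$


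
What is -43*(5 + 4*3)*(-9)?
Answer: 6579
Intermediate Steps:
-43*(5 + 4*3)*(-9) = -43*(5 + 12)*(-9) = -43*17*(-9) = -731*(-9) = 6579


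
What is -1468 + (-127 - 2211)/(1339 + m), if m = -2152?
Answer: -1191146/813 ≈ -1465.1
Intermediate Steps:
-1468 + (-127 - 2211)/(1339 + m) = -1468 + (-127 - 2211)/(1339 - 2152) = -1468 - 2338/(-813) = -1468 - 2338*(-1/813) = -1468 + 2338/813 = -1191146/813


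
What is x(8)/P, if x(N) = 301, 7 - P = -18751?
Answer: 301/18758 ≈ 0.016046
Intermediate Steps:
P = 18758 (P = 7 - 1*(-18751) = 7 + 18751 = 18758)
x(8)/P = 301/18758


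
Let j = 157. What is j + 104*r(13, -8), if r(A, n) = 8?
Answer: 989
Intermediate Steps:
j + 104*r(13, -8) = 157 + 104*8 = 157 + 832 = 989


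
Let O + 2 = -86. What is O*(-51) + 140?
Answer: 4628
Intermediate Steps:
O = -88 (O = -2 - 86 = -88)
O*(-51) + 140 = -88*(-51) + 140 = 4488 + 140 = 4628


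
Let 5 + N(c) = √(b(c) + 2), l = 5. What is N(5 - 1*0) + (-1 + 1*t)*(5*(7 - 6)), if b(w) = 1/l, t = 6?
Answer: 20 + √55/5 ≈ 21.483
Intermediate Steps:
b(w) = ⅕ (b(w) = 1/5 = ⅕)
N(c) = -5 + √55/5 (N(c) = -5 + √(⅕ + 2) = -5 + √(11/5) = -5 + √55/5)
N(5 - 1*0) + (-1 + 1*t)*(5*(7 - 6)) = (-5 + √55/5) + (-1 + 1*6)*(5*(7 - 6)) = (-5 + √55/5) + (-1 + 6)*(5*1) = (-5 + √55/5) + 5*5 = (-5 + √55/5) + 25 = 20 + √55/5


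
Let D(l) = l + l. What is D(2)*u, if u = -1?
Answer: -4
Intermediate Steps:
D(l) = 2*l
D(2)*u = (2*2)*(-1) = 4*(-1) = -4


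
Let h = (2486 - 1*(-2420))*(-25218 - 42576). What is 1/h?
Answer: -1/332597364 ≈ -3.0066e-9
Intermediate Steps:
h = -332597364 (h = (2486 + 2420)*(-67794) = 4906*(-67794) = -332597364)
1/h = 1/(-332597364) = -1/332597364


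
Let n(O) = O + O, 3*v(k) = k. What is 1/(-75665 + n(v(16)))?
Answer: -3/226963 ≈ -1.3218e-5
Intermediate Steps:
v(k) = k/3
n(O) = 2*O
1/(-75665 + n(v(16))) = 1/(-75665 + 2*((⅓)*16)) = 1/(-75665 + 2*(16/3)) = 1/(-75665 + 32/3) = 1/(-226963/3) = -3/226963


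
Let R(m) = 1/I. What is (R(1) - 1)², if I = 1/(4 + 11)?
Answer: 196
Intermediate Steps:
I = 1/15 ≈ 0.066667
R(m) = 15 (R(m) = 1/(1/15) = 15)
(R(1) - 1)² = (15 - 1)² = 14² = 196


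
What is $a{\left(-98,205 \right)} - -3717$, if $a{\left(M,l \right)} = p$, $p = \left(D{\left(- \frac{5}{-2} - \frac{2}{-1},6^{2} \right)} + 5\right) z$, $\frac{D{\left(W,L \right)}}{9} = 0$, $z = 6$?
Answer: $3747$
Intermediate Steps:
$D{\left(W,L \right)} = 0$ ($D{\left(W,L \right)} = 9 \cdot 0 = 0$)
$p = 30$ ($p = \left(0 + 5\right) 6 = 5 \cdot 6 = 30$)
$a{\left(M,l \right)} = 30$
$a{\left(-98,205 \right)} - -3717 = 30 - -3717 = 30 + 3717 = 3747$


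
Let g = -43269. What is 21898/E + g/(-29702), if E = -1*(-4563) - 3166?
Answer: 710861189/41493694 ≈ 17.132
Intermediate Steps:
E = 1397 (E = 4563 - 3166 = 1397)
21898/E + g/(-29702) = 21898/1397 - 43269/(-29702) = 21898*(1/1397) - 43269*(-1/29702) = 21898/1397 + 43269/29702 = 710861189/41493694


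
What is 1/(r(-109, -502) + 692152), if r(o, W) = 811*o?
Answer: 1/603753 ≈ 1.6563e-6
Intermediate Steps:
1/(r(-109, -502) + 692152) = 1/(811*(-109) + 692152) = 1/(-88399 + 692152) = 1/603753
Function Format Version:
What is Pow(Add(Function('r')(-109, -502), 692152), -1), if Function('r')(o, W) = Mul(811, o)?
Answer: Rational(1, 603753) ≈ 1.6563e-6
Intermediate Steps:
Pow(Add(Function('r')(-109, -502), 692152), -1) = Pow(Add(Mul(811, -109), 692152), -1) = Pow(Add(-88399, 692152), -1) = Pow(603753, -1) = Rational(1, 603753)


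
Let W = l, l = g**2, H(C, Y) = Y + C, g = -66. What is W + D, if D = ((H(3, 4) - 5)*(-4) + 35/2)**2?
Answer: 17785/4 ≈ 4446.3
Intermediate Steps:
H(C, Y) = C + Y
l = 4356 (l = (-66)**2 = 4356)
D = 361/4 (D = (((3 + 4) - 5)*(-4) + 35/2)**2 = ((7 - 5)*(-4) + 35*(1/2))**2 = (2*(-4) + 35/2)**2 = (-8 + 35/2)**2 = (19/2)**2 = 361/4 ≈ 90.250)
W = 4356
W + D = 4356 + 361/4 = 17785/4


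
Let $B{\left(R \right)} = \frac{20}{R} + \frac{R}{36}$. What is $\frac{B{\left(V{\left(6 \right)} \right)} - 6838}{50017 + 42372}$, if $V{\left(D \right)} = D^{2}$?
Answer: $- \frac{61528}{831501} \approx -0.073996$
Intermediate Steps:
$B{\left(R \right)} = \frac{20}{R} + \frac{R}{36}$ ($B{\left(R \right)} = \frac{20}{R} + R \frac{1}{36} = \frac{20}{R} + \frac{R}{36}$)
$\frac{B{\left(V{\left(6 \right)} \right)} - 6838}{50017 + 42372} = \frac{\left(\frac{20}{6^{2}} + \frac{6^{2}}{36}\right) - 6838}{50017 + 42372} = \frac{\left(\frac{20}{36} + \frac{1}{36} \cdot 36\right) - 6838}{92389} = \left(\left(20 \cdot \frac{1}{36} + 1\right) - 6838\right) \frac{1}{92389} = \left(\left(\frac{5}{9} + 1\right) - 6838\right) \frac{1}{92389} = \left(\frac{14}{9} - 6838\right) \frac{1}{92389} = \left(- \frac{61528}{9}\right) \frac{1}{92389} = - \frac{61528}{831501}$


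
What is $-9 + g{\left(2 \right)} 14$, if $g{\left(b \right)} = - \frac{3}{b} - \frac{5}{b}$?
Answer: $-65$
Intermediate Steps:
$g{\left(b \right)} = - \frac{8}{b}$
$-9 + g{\left(2 \right)} 14 = -9 + - \frac{8}{2} \cdot 14 = -9 + \left(-8\right) \frac{1}{2} \cdot 14 = -9 - 56 = -65$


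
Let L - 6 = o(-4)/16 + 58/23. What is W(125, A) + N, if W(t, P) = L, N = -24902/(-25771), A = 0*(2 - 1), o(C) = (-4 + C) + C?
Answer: 20717249/2370932 ≈ 8.7380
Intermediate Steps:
o(C) = -4 + 2*C
A = 0 (A = 0*1 = 0)
N = 24902/25771 (N = -24902*(-1/25771) = 24902/25771 ≈ 0.96628)
L = 715/92 (L = 6 + ((-4 + 2*(-4))/16 + 58/23) = 6 + ((-4 - 8)*(1/16) + 58*(1/23)) = 6 + (-12*1/16 + 58/23) = 6 + (-¾ + 58/23) = 6 + 163/92 = 715/92 ≈ 7.7717)
W(t, P) = 715/92
W(125, A) + N = 715/92 + 24902/25771 = 20717249/2370932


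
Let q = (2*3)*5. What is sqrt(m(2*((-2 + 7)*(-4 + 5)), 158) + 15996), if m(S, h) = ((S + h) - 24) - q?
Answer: 3*sqrt(1790) ≈ 126.93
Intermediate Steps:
q = 30 (q = 6*5 = 30)
m(S, h) = -54 + S + h (m(S, h) = ((S + h) - 24) - 1*30 = (-24 + S + h) - 30 = -54 + S + h)
sqrt(m(2*((-2 + 7)*(-4 + 5)), 158) + 15996) = sqrt((-54 + 2*((-2 + 7)*(-4 + 5)) + 158) + 15996) = sqrt((-54 + 2*(5*1) + 158) + 15996) = sqrt((-54 + 2*5 + 158) + 15996) = sqrt((-54 + 10 + 158) + 15996) = sqrt(114 + 15996) = sqrt(16110) = 3*sqrt(1790)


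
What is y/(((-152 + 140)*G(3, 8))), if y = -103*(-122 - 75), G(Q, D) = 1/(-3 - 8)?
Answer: 223201/12 ≈ 18600.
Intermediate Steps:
G(Q, D) = -1/11 (G(Q, D) = 1/(-11) = -1/11)
y = 20291 (y = -103*(-197) = 20291)
y/(((-152 + 140)*G(3, 8))) = 20291/(((-152 + 140)*(-1/11))) = 20291/((-12*(-1/11))) = 20291/(12/11) = 20291*(11/12) = 223201/12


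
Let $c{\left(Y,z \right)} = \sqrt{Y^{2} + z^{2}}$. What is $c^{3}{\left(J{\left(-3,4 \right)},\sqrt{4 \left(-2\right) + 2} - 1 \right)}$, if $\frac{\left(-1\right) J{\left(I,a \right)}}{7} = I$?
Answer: $\left(441 + \left(1 - i \sqrt{6}\right)^{2}\right)^{\frac{3}{2}} \approx 9103.5 - 153.4 i$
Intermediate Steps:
$J{\left(I,a \right)} = - 7 I$
$c^{3}{\left(J{\left(-3,4 \right)},\sqrt{4 \left(-2\right) + 2} - 1 \right)} = \left(\sqrt{\left(\left(-7\right) \left(-3\right)\right)^{2} + \left(\sqrt{4 \left(-2\right) + 2} - 1\right)^{2}}\right)^{3} = \left(\sqrt{21^{2} + \left(\sqrt{-8 + 2} - 1\right)^{2}}\right)^{3} = \left(\sqrt{441 + \left(\sqrt{-6} - 1\right)^{2}}\right)^{3} = \left(\sqrt{441 + \left(i \sqrt{6} - 1\right)^{2}}\right)^{3} = \left(\sqrt{441 + \left(-1 + i \sqrt{6}\right)^{2}}\right)^{3} = \left(441 + \left(-1 + i \sqrt{6}\right)^{2}\right)^{\frac{3}{2}}$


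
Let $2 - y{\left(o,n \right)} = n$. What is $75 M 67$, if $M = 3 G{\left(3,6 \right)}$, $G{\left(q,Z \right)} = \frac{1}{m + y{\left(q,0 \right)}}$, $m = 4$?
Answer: $\frac{5025}{2} \approx 2512.5$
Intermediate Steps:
$y{\left(o,n \right)} = 2 - n$
$G{\left(q,Z \right)} = \frac{1}{6}$ ($G{\left(q,Z \right)} = \frac{1}{4 + \left(2 - 0\right)} = \frac{1}{4 + \left(2 + 0\right)} = \frac{1}{4 + 2} = \frac{1}{6}$)
$M = \frac{1}{2}$ ($M = 3 \cdot \frac{1}{6} = \frac{1}{2} \approx 0.5$)
$75 M 67 = 75 \cdot \frac{1}{2} \cdot 67 = \frac{75}{2} \cdot 67 = \frac{5025}{2}$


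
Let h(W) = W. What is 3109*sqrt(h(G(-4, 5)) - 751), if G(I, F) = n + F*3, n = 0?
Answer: 12436*I*sqrt(46) ≈ 84345.0*I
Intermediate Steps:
G(I, F) = 3*F (G(I, F) = 0 + F*3 = 0 + 3*F = 3*F)
3109*sqrt(h(G(-4, 5)) - 751) = 3109*sqrt(3*5 - 751) = 3109*sqrt(15 - 751) = 3109*sqrt(-736) = 3109*(4*I*sqrt(46)) = 12436*I*sqrt(46)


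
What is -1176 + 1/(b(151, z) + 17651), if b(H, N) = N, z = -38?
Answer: -20712887/17613 ≈ -1176.0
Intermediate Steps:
-1176 + 1/(b(151, z) + 17651) = -1176 + 1/(-38 + 17651) = -1176 + 1/17613 = -20712887/17613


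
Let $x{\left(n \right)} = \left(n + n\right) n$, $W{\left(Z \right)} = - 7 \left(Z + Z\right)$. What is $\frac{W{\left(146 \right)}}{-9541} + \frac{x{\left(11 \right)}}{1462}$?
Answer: $\frac{378375}{996353} \approx 0.37976$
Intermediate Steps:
$W{\left(Z \right)} = - 14 Z$ ($W{\left(Z \right)} = - 7 \cdot 2 Z = - 14 Z$)
$x{\left(n \right)} = 2 n^{2}$ ($x{\left(n \right)} = 2 n n = 2 n^{2}$)
$\frac{W{\left(146 \right)}}{-9541} + \frac{x{\left(11 \right)}}{1462} = \frac{\left(-14\right) 146}{-9541} + \frac{2 \cdot 11^{2}}{1462} = \left(-2044\right) \left(- \frac{1}{9541}\right) + 2 \cdot 121 \cdot \frac{1}{1462} = \frac{292}{1363} + 242 \cdot \frac{1}{1462} = \frac{292}{1363} + \frac{121}{731} = \frac{378375}{996353}$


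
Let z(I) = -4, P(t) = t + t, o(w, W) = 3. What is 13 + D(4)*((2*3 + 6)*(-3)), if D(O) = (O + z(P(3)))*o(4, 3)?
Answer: 13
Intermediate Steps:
P(t) = 2*t
D(O) = -12 + 3*O (D(O) = (O - 4)*3 = (-4 + O)*3 = -12 + 3*O)
13 + D(4)*((2*3 + 6)*(-3)) = 13 + (-12 + 3*4)*((2*3 + 6)*(-3)) = 13 + (-12 + 12)*((6 + 6)*(-3)) = 13 + 0*(12*(-3)) = 13 + 0*(-36) = 13 + 0 = 13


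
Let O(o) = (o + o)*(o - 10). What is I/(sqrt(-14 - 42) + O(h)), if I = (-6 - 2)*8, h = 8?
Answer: 256/135 + 16*I*sqrt(14)/135 ≈ 1.8963 + 0.44346*I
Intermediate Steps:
O(o) = 2*o*(-10 + o) (O(o) = (2*o)*(-10 + o) = 2*o*(-10 + o))
I = -64 (I = -8*8 = -64)
I/(sqrt(-14 - 42) + O(h)) = -64/(sqrt(-14 - 42) + 2*8*(-10 + 8)) = -64/(sqrt(-56) + 2*8*(-2)) = -64/(2*I*sqrt(14) - 32) = -64/(-32 + 2*I*sqrt(14))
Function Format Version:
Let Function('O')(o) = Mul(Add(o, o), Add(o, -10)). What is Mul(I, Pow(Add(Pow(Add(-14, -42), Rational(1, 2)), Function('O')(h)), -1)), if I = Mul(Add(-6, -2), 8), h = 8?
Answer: Add(Rational(256, 135), Mul(Rational(16, 135), I, Pow(14, Rational(1, 2)))) ≈ Add(1.8963, Mul(0.44346, I))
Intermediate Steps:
Function('O')(o) = Mul(2, o, Add(-10, o)) (Function('O')(o) = Mul(Mul(2, o), Add(-10, o)) = Mul(2, o, Add(-10, o)))
I = -64 (I = Mul(-8, 8) = -64)
Mul(I, Pow(Add(Pow(Add(-14, -42), Rational(1, 2)), Function('O')(h)), -1)) = Mul(-64, Pow(Add(Pow(Add(-14, -42), Rational(1, 2)), Mul(2, 8, Add(-10, 8))), -1)) = Mul(-64, Pow(Add(Pow(-56, Rational(1, 2)), Mul(2, 8, -2)), -1)) = Mul(-64, Pow(Add(Mul(2, I, Pow(14, Rational(1, 2))), -32), -1)) = Mul(-64, Pow(Add(-32, Mul(2, I, Pow(14, Rational(1, 2)))), -1))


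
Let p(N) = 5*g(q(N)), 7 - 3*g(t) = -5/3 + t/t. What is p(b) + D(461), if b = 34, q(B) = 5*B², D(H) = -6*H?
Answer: -24779/9 ≈ -2753.2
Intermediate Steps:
g(t) = 23/9 (g(t) = 7/3 - (-5/3 + t/t)/3 = 7/3 - (-5*⅓ + 1)/3 = 7/3 - (-5/3 + 1)/3 = 7/3 - ⅓*(-⅔) = 7/3 + 2/9 = 23/9)
p(N) = 115/9 (p(N) = 5*(23/9) = 115/9)
p(b) + D(461) = 115/9 - 6*461 = 115/9 - 2766 = -24779/9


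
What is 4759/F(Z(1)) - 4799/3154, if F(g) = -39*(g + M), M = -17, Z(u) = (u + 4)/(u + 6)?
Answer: 1101748/184509 ≈ 5.9712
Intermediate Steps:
Z(u) = (4 + u)/(6 + u)
F(g) = 663 - 39*g (F(g) = -39*(g - 17) = -39*(-17 + g) = 663 - 39*g)
4759/F(Z(1)) - 4799/3154 = 4759/(663 - 39*(4 + 1)/(6 + 1)) - 4799/3154 = 4759/(663 - 39*5/7) - 4799*1/3154 = 4759/(663 - 39*5/7) - 4799/3154 = 4759/(663 - 195/7) - 4799/3154 = 4759/(4446/7) - 4799/3154 = 4759*(7/4446) - 4799/3154 = 33313/4446 - 4799/3154 = 1101748/184509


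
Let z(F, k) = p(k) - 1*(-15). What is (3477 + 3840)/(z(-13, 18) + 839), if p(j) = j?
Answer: 7317/872 ≈ 8.3911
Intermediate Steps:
z(F, k) = 15 + k (z(F, k) = k - 1*(-15) = k + 15 = 15 + k)
(3477 + 3840)/(z(-13, 18) + 839) = (3477 + 3840)/((15 + 18) + 839) = 7317/(33 + 839) = 7317/872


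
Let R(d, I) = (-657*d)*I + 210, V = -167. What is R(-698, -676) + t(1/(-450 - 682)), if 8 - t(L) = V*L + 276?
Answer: -350924747775/1132 ≈ -3.1000e+8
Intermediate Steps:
R(d, I) = 210 - 657*I*d (R(d, I) = -657*I*d + 210 = 210 - 657*I*d)
t(L) = -268 + 167*L (t(L) = 8 - (-167*L + 276) = 8 - (276 - 167*L) = 8 + (-276 + 167*L) = -268 + 167*L)
R(-698, -676) + t(1/(-450 - 682)) = (210 - 657*(-676)*(-698)) + (-268 + 167/(-450 - 682)) = (210 - 310004136) + (-268 + 167/(-1132)) = -310003926 + (-268 + 167*(-1/1132)) = -310003926 + (-268 - 167/1132) = -310003926 - 303543/1132 = -350924747775/1132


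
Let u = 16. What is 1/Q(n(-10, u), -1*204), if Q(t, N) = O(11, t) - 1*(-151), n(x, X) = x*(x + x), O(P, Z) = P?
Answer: 1/162 ≈ 0.0061728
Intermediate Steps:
n(x, X) = 2*x² (n(x, X) = x*(2*x) = 2*x²)
Q(t, N) = 162 (Q(t, N) = 11 - 1*(-151) = 11 + 151 = 162)
1/Q(n(-10, u), -1*204) = 1/162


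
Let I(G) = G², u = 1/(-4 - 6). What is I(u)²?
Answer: 1/10000 ≈ 0.00010000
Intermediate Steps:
u = -⅒ (u = 1/(-10) = -⅒ ≈ -0.10000)
I(u)² = ((-⅒)²)² = (1/100)² = 1/10000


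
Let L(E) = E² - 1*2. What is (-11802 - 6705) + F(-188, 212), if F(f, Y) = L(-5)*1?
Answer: -18484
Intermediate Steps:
L(E) = -2 + E² (L(E) = E² - 2 = -2 + E²)
F(f, Y) = 23 (F(f, Y) = (-2 + (-5)²)*1 = (-2 + 25)*1 = 23*1 = 23)
(-11802 - 6705) + F(-188, 212) = (-11802 - 6705) + 23 = -18507 + 23 = -18484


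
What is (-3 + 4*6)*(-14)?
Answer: -294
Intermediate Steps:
(-3 + 4*6)*(-14) = (-3 + 24)*(-14) = 21*(-14) = -294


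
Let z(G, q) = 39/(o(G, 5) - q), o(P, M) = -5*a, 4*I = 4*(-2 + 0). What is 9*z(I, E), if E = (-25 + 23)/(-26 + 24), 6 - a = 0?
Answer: -351/31 ≈ -11.323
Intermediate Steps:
a = 6 (a = 6 - 1*0 = 6 + 0 = 6)
I = -2 (I = (4*(-2 + 0))/4 = (4*(-2))/4 = (¼)*(-8) = -2)
o(P, M) = -30 (o(P, M) = -5*6 = -30)
E = 1 (E = -2/(-2) = -2*(-½) = 1)
z(G, q) = 39/(-30 - q)
9*z(I, E) = 9*(-39/(30 + 1)) = 9*(-39/31) = -351/31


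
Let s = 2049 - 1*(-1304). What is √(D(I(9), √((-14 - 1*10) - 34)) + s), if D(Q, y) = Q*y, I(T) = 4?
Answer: √(3353 + 4*I*√58) ≈ 57.906 + 0.263*I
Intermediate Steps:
s = 3353 (s = 2049 + 1304 = 3353)
√(D(I(9), √((-14 - 1*10) - 34)) + s) = √(4*√((-14 - 1*10) - 34) + 3353) = √(4*√((-14 - 10) - 34) + 3353) = √(4*√(-24 - 34) + 3353) = √(4*√(-58) + 3353) = √(4*(I*√58) + 3353) = √(4*I*√58 + 3353) = √(3353 + 4*I*√58)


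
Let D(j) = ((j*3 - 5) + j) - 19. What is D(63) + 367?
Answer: 595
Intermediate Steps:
D(j) = -24 + 4*j (D(j) = ((3*j - 5) + j) - 19 = ((-5 + 3*j) + j) - 19 = (-5 + 4*j) - 19 = -24 + 4*j)
D(63) + 367 = (-24 + 4*63) + 367 = (-24 + 252) + 367 = 228 + 367 = 595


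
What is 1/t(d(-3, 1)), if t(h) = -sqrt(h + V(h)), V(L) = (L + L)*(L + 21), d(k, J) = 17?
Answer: -sqrt(1309)/1309 ≈ -0.027640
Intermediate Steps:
V(L) = 2*L*(21 + L) (V(L) = (2*L)*(21 + L) = 2*L*(21 + L))
t(h) = -sqrt(h + 2*h*(21 + h))
1/t(d(-3, 1)) = 1/(-sqrt(17*(43 + 2*17))) = 1/(-sqrt(17*(43 + 34))) = 1/(-sqrt(17*77)) = 1/(-sqrt(1309)) = -sqrt(1309)/1309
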